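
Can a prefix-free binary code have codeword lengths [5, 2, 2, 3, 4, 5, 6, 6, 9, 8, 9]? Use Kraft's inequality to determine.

Kraft inequality: Σ 2^(-l_i) ≤ 1 for prefix-free code
Calculating: 2^(-5) + 2^(-2) + 2^(-2) + 2^(-3) + 2^(-4) + 2^(-5) + 2^(-6) + 2^(-6) + 2^(-9) + 2^(-8) + 2^(-9)
= 0.03125 + 0.25 + 0.25 + 0.125 + 0.0625 + 0.03125 + 0.015625 + 0.015625 + 0.001953125 + 0.00390625 + 0.001953125
= 0.7891
Since 0.7891 ≤ 1, prefix-free code exists


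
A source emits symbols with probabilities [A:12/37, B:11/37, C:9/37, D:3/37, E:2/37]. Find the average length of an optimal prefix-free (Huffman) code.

Huffman tree construction:
Combine smallest probabilities repeatedly
Resulting codes:
  A: 11 (length 2)
  B: 10 (length 2)
  C: 01 (length 2)
  D: 001 (length 3)
  E: 000 (length 3)
Average length = Σ p(s) × length(s) = 2.1351 bits


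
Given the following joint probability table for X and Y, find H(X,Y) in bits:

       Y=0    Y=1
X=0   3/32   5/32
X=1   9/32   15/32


H(X,Y) = -Σ p(x,y) log₂ p(x,y)
  p(0,0)=3/32: -0.0938 × log₂(0.0938) = 0.3202
  p(0,1)=5/32: -0.1562 × log₂(0.1562) = 0.4184
  p(1,0)=9/32: -0.2812 × log₂(0.2812) = 0.5147
  p(1,1)=15/32: -0.4688 × log₂(0.4688) = 0.5124
H(X,Y) = 1.7657 bits


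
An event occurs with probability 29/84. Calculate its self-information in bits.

Information content I(x) = -log₂(p(x))
I = -log₂(29/84) = -log₂(0.3452)
I = 1.5343 bits


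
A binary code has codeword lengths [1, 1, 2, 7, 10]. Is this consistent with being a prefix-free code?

Kraft inequality: Σ 2^(-l_i) ≤ 1 for prefix-free code
Calculating: 2^(-1) + 2^(-1) + 2^(-2) + 2^(-7) + 2^(-10)
= 0.5 + 0.5 + 0.25 + 0.0078125 + 0.0009765625
= 1.2588
Since 1.2588 > 1, prefix-free code does not exist


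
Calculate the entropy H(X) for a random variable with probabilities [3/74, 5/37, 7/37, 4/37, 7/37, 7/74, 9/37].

H(X) = -Σ p(x) log₂ p(x)
  -3/74 × log₂(3/74) = 0.1875
  -5/37 × log₂(5/37) = 0.3902
  -7/37 × log₂(7/37) = 0.4545
  -4/37 × log₂(4/37) = 0.3470
  -7/37 × log₂(7/37) = 0.4545
  -7/74 × log₂(7/74) = 0.3218
  -9/37 × log₂(9/37) = 0.4961
H(X) = 2.6515 bits


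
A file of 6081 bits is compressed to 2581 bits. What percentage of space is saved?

Space savings = (1 - Compressed/Original) × 100%
= (1 - 2581/6081) × 100%
= 57.56%


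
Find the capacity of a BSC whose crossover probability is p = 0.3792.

For BSC with error probability p:
C = 1 - H(p) where H(p) is binary entropy
H(0.3792) = -0.3792 × log₂(0.3792) - 0.6208 × log₂(0.6208)
H(p) = 0.9575
C = 1 - 0.9575 = 0.0425 bits/use


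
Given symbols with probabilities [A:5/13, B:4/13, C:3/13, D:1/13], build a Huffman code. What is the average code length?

Huffman tree construction:
Combine smallest probabilities repeatedly
Resulting codes:
  A: 0 (length 1)
  B: 10 (length 2)
  C: 111 (length 3)
  D: 110 (length 3)
Average length = Σ p(s) × length(s) = 1.9231 bits


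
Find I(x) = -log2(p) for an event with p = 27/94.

Information content I(x) = -log₂(p(x))
I = -log₂(27/94) = -log₂(0.2872)
I = 1.7997 bits


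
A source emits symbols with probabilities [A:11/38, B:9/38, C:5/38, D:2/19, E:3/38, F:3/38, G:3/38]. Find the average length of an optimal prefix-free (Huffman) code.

Huffman tree construction:
Combine smallest probabilities repeatedly
Resulting codes:
  A: 10 (length 2)
  B: 01 (length 2)
  C: 110 (length 3)
  D: 001 (length 3)
  E: 1110 (length 4)
  F: 1111 (length 4)
  G: 000 (length 3)
Average length = Σ p(s) × length(s) = 2.6316 bits


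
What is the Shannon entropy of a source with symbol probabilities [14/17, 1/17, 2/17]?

H(X) = -Σ p(x) log₂ p(x)
  -14/17 × log₂(14/17) = 0.2307
  -1/17 × log₂(1/17) = 0.2404
  -2/17 × log₂(2/17) = 0.3632
H(X) = 0.8343 bits


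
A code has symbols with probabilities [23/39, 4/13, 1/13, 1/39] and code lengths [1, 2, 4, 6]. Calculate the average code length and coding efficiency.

Average length L = Σ p_i × l_i = 1.6667 bits
Entropy H = 1.3927 bits
Efficiency η = H/L × 100% = 83.56%


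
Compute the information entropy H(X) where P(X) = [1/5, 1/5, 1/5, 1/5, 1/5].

H(X) = -Σ p(x) log₂ p(x)
  -1/5 × log₂(1/5) = 0.4644
  -1/5 × log₂(1/5) = 0.4644
  -1/5 × log₂(1/5) = 0.4644
  -1/5 × log₂(1/5) = 0.4644
  -1/5 × log₂(1/5) = 0.4644
H(X) = 2.3219 bits


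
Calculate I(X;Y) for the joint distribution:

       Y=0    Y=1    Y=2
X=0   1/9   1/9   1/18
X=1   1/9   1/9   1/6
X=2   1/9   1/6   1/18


H(X) = 1.5715, H(Y) = 1.5715, H(X,Y) = 3.0860
I(X;Y) = H(X) + H(Y) - H(X,Y) = 0.0570 bits


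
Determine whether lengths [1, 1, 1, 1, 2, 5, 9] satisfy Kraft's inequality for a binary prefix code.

Kraft inequality: Σ 2^(-l_i) ≤ 1 for prefix-free code
Calculating: 2^(-1) + 2^(-1) + 2^(-1) + 2^(-1) + 2^(-2) + 2^(-5) + 2^(-9)
= 0.5 + 0.5 + 0.5 + 0.5 + 0.25 + 0.03125 + 0.001953125
= 2.2832
Since 2.2832 > 1, prefix-free code does not exist


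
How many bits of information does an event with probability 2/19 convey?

Information content I(x) = -log₂(p(x))
I = -log₂(2/19) = -log₂(0.1053)
I = 3.2479 bits


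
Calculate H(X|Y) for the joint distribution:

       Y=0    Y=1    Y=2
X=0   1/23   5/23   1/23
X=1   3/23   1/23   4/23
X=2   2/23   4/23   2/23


H(X|Y) = Σ_y p(y) H(X|Y=y)
  p(Y=0) = 6/23, H(X|Y=0) = 1.4591
  p(Y=1) = 10/23, H(X|Y=1) = 1.3610
  p(Y=2) = 7/23, H(X|Y=2) = 1.3788
H(X|Y) = 0.2609×1.4591 + 0.4348×1.3610 + 0.3043×1.3788 = 1.3920 bits


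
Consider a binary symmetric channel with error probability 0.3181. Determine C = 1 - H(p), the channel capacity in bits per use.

For BSC with error probability p:
C = 1 - H(p) where H(p) is binary entropy
H(0.3181) = -0.3181 × log₂(0.3181) - 0.6819 × log₂(0.6819)
H(p) = 0.9023
C = 1 - 0.9023 = 0.0977 bits/use


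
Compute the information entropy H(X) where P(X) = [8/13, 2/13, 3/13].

H(X) = -Σ p(x) log₂ p(x)
  -8/13 × log₂(8/13) = 0.4310
  -2/13 × log₂(2/13) = 0.4155
  -3/13 × log₂(3/13) = 0.4882
H(X) = 1.3347 bits


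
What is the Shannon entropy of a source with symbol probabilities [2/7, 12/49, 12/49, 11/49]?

H(X) = -Σ p(x) log₂ p(x)
  -2/7 × log₂(2/7) = 0.5164
  -12/49 × log₂(12/49) = 0.4971
  -12/49 × log₂(12/49) = 0.4971
  -11/49 × log₂(11/49) = 0.4838
H(X) = 1.9944 bits


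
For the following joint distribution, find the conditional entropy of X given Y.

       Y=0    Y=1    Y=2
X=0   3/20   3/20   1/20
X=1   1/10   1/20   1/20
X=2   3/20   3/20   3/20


H(X|Y) = Σ_y p(y) H(X|Y=y)
  p(Y=0) = 2/5, H(X|Y=0) = 1.5613
  p(Y=1) = 7/20, H(X|Y=1) = 1.4488
  p(Y=2) = 1/4, H(X|Y=2) = 1.3710
H(X|Y) = 0.4000×1.5613 + 0.3500×1.4488 + 0.2500×1.3710 = 1.4743 bits


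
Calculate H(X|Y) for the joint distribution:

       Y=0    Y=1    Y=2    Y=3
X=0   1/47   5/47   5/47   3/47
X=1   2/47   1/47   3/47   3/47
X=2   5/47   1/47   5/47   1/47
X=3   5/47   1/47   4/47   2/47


H(X|Y) = Σ_y p(y) H(X|Y=y)
  p(Y=0) = 13/47, H(X|Y=0) = 1.7605
  p(Y=1) = 8/47, H(X|Y=1) = 1.5488
  p(Y=2) = 17/47, H(X|Y=2) = 1.9713
  p(Y=3) = 9/47, H(X|Y=3) = 1.8911
H(X|Y) = 0.2766×1.7605 + 0.1702×1.5488 + 0.3617×1.9713 + 0.1915×1.8911 = 1.8257 bits


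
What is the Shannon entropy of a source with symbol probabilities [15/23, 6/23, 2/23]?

H(X) = -Σ p(x) log₂ p(x)
  -15/23 × log₂(15/23) = 0.4022
  -6/23 × log₂(6/23) = 0.5057
  -2/23 × log₂(2/23) = 0.3064
H(X) = 1.2143 bits


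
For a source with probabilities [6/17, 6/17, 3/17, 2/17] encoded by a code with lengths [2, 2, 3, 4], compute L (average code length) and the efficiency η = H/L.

Average length L = Σ p_i × l_i = 2.4118 bits
Entropy H = 1.8654 bits
Efficiency η = H/L × 100% = 77.35%


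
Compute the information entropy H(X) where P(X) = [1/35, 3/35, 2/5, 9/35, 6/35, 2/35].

H(X) = -Σ p(x) log₂ p(x)
  -1/35 × log₂(1/35) = 0.1466
  -3/35 × log₂(3/35) = 0.3038
  -2/5 × log₂(2/5) = 0.5288
  -9/35 × log₂(9/35) = 0.5038
  -6/35 × log₂(6/35) = 0.4362
  -2/35 × log₂(2/35) = 0.2360
H(X) = 2.1551 bits


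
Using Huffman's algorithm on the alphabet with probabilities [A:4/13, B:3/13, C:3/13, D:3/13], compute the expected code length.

Huffman tree construction:
Combine smallest probabilities repeatedly
Resulting codes:
  A: 11 (length 2)
  B: 00 (length 2)
  C: 01 (length 2)
  D: 10 (length 2)
Average length = Σ p(s) × length(s) = 2.0000 bits


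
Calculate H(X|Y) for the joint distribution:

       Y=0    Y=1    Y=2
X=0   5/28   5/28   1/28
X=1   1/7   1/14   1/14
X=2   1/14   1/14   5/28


H(X|Y) = Σ_y p(y) H(X|Y=y)
  p(Y=0) = 11/28, H(X|Y=0) = 1.4949
  p(Y=1) = 9/28, H(X|Y=1) = 1.4355
  p(Y=2) = 2/7, H(X|Y=2) = 1.2988
H(X|Y) = 0.3929×1.4949 + 0.3214×1.4355 + 0.2857×1.2988 = 1.4198 bits


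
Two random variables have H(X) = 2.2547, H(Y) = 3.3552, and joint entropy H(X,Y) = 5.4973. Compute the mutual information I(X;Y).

I(X;Y) = H(X) + H(Y) - H(X,Y)
I(X;Y) = 2.2547 + 3.3552 - 5.4973 = 0.1126 bits


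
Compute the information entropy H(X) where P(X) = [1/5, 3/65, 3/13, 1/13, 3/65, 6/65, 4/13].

H(X) = -Σ p(x) log₂ p(x)
  -1/5 × log₂(1/5) = 0.4644
  -3/65 × log₂(3/65) = 0.2048
  -3/13 × log₂(3/13) = 0.4882
  -1/13 × log₂(1/13) = 0.2846
  -3/65 × log₂(3/65) = 0.2048
  -6/65 × log₂(6/65) = 0.3173
  -4/13 × log₂(4/13) = 0.5232
H(X) = 2.4873 bits


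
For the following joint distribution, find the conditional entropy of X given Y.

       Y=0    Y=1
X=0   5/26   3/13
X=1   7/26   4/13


H(X|Y) = Σ_y p(y) H(X|Y=y)
  p(Y=0) = 6/13, H(X|Y=0) = 0.9799
  p(Y=1) = 7/13, H(X|Y=1) = 0.9852
H(X|Y) = 0.4615×0.9799 + 0.5385×0.9852 = 0.9828 bits


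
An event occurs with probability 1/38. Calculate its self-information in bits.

Information content I(x) = -log₂(p(x))
I = -log₂(1/38) = -log₂(0.0263)
I = 5.2479 bits


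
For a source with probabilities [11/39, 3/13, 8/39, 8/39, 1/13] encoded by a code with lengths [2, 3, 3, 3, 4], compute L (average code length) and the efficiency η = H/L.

Average length L = Σ p_i × l_i = 2.7949 bits
Entropy H = 2.2255 bits
Efficiency η = H/L × 100% = 79.63%


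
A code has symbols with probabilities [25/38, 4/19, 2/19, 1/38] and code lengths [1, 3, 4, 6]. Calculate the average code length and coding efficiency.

Average length L = Σ p_i × l_i = 1.8684 bits
Entropy H = 1.3507 bits
Efficiency η = H/L × 100% = 72.29%


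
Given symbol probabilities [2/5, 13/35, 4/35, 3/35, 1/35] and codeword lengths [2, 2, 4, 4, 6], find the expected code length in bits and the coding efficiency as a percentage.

Average length L = Σ p_i × l_i = 2.5143 bits
Entropy H = 1.8675 bits
Efficiency η = H/L × 100% = 74.27%


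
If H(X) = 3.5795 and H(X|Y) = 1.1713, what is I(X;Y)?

I(X;Y) = H(X) - H(X|Y)
I(X;Y) = 3.5795 - 1.1713 = 2.4082 bits


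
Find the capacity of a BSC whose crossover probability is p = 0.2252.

For BSC with error probability p:
C = 1 - H(p) where H(p) is binary entropy
H(0.2252) = -0.2252 × log₂(0.2252) - 0.7748 × log₂(0.7748)
H(p) = 0.7695
C = 1 - 0.7695 = 0.2305 bits/use


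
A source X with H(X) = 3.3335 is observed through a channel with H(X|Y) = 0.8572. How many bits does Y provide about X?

I(X;Y) = H(X) - H(X|Y)
I(X;Y) = 3.3335 - 0.8572 = 2.4763 bits


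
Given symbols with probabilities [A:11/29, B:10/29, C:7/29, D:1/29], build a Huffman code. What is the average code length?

Huffman tree construction:
Combine smallest probabilities repeatedly
Resulting codes:
  A: 0 (length 1)
  B: 11 (length 2)
  C: 101 (length 3)
  D: 100 (length 3)
Average length = Σ p(s) × length(s) = 1.8966 bits


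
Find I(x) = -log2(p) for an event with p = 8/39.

Information content I(x) = -log₂(p(x))
I = -log₂(8/39) = -log₂(0.2051)
I = 2.2854 bits


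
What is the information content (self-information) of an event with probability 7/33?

Information content I(x) = -log₂(p(x))
I = -log₂(7/33) = -log₂(0.2121)
I = 2.2370 bits


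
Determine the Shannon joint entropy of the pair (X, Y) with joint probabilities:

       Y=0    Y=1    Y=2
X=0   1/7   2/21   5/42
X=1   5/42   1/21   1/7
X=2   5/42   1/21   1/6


H(X,Y) = -Σ p(x,y) log₂ p(x,y)
  p(0,0)=1/7: -0.1429 × log₂(0.1429) = 0.4011
  p(0,1)=2/21: -0.0952 × log₂(0.0952) = 0.3231
  p(0,2)=5/42: -0.1190 × log₂(0.1190) = 0.3655
  p(1,0)=5/42: -0.1190 × log₂(0.1190) = 0.3655
  p(1,1)=1/21: -0.0476 × log₂(0.0476) = 0.2092
  p(1,2)=1/7: -0.1429 × log₂(0.1429) = 0.4011
  p(2,0)=5/42: -0.1190 × log₂(0.1190) = 0.3655
  p(2,1)=1/21: -0.0476 × log₂(0.0476) = 0.2092
  p(2,2)=1/6: -0.1667 × log₂(0.1667) = 0.4308
H(X,Y) = 3.0709 bits


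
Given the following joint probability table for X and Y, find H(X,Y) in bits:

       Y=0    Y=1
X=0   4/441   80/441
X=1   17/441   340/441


H(X,Y) = -Σ p(x,y) log₂ p(x,y)
  p(0,0)=4/441: -0.0091 × log₂(0.0091) = 0.0615
  p(0,1)=80/441: -0.1814 × log₂(0.1814) = 0.4467
  p(1,0)=17/441: -0.0385 × log₂(0.0385) = 0.1811
  p(1,1)=340/441: -0.7710 × log₂(0.7710) = 0.2893
H(X,Y) = 0.9787 bits


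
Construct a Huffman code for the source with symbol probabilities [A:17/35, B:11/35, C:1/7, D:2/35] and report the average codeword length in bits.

Huffman tree construction:
Combine smallest probabilities repeatedly
Resulting codes:
  A: 0 (length 1)
  B: 11 (length 2)
  C: 101 (length 3)
  D: 100 (length 3)
Average length = Σ p(s) × length(s) = 1.7143 bits


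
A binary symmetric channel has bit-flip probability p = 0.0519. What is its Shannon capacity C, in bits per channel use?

For BSC with error probability p:
C = 1 - H(p) where H(p) is binary entropy
H(0.0519) = -0.0519 × log₂(0.0519) - 0.9481 × log₂(0.9481)
H(p) = 0.2944
C = 1 - 0.2944 = 0.7056 bits/use


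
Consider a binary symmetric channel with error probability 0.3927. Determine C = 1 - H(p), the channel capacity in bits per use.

For BSC with error probability p:
C = 1 - H(p) where H(p) is binary entropy
H(0.3927) = -0.3927 × log₂(0.3927) - 0.6073 × log₂(0.6073)
H(p) = 0.9665
C = 1 - 0.9665 = 0.0335 bits/use


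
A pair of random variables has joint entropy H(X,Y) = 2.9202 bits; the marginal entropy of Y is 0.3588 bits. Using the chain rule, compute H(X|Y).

Chain rule: H(X,Y) = H(X|Y) + H(Y)
H(X|Y) = H(X,Y) - H(Y) = 2.9202 - 0.3588 = 2.5614 bits


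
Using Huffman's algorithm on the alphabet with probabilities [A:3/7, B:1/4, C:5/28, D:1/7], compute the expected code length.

Huffman tree construction:
Combine smallest probabilities repeatedly
Resulting codes:
  A: 0 (length 1)
  B: 10 (length 2)
  C: 111 (length 3)
  D: 110 (length 3)
Average length = Σ p(s) × length(s) = 1.8929 bits


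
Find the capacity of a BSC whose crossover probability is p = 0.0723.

For BSC with error probability p:
C = 1 - H(p) where H(p) is binary entropy
H(0.0723) = -0.0723 × log₂(0.0723) - 0.9277 × log₂(0.9277)
H(p) = 0.3744
C = 1 - 0.3744 = 0.6256 bits/use


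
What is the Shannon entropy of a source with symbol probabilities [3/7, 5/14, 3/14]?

H(X) = -Σ p(x) log₂ p(x)
  -3/7 × log₂(3/7) = 0.5239
  -5/14 × log₂(5/14) = 0.5305
  -3/14 × log₂(3/14) = 0.4762
H(X) = 1.5306 bits


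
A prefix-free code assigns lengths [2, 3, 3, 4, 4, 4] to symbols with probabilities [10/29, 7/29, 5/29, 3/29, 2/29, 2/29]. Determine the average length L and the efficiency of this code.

Average length L = Σ p_i × l_i = 2.8966 bits
Entropy H = 2.3326 bits
Efficiency η = H/L × 100% = 80.53%


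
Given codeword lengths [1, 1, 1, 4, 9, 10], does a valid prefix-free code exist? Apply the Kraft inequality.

Kraft inequality: Σ 2^(-l_i) ≤ 1 for prefix-free code
Calculating: 2^(-1) + 2^(-1) + 2^(-1) + 2^(-4) + 2^(-9) + 2^(-10)
= 0.5 + 0.5 + 0.5 + 0.0625 + 0.001953125 + 0.0009765625
= 1.5654
Since 1.5654 > 1, prefix-free code does not exist


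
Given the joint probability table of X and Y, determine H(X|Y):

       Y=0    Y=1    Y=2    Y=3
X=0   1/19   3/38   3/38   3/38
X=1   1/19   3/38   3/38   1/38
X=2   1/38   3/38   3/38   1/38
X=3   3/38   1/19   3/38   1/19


H(X|Y) = Σ_y p(y) H(X|Y=y)
  p(Y=0) = 4/19, H(X|Y=0) = 1.9056
  p(Y=1) = 11/38, H(X|Y=1) = 1.9808
  p(Y=2) = 6/19, H(X|Y=2) = 2.0000
  p(Y=3) = 7/38, H(X|Y=3) = 1.8424
H(X|Y) = 0.2105×1.9056 + 0.2895×1.9808 + 0.3158×2.0000 + 0.1842×1.8424 = 1.9455 bits


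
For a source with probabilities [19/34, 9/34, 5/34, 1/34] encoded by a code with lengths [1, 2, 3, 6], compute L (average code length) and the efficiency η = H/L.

Average length L = Σ p_i × l_i = 1.7059 bits
Entropy H = 1.5331 bits
Efficiency η = H/L × 100% = 89.87%


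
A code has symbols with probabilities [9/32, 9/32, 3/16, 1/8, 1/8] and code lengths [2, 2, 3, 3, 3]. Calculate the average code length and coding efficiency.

Average length L = Σ p_i × l_i = 2.4375 bits
Entropy H = 2.2322 bits
Efficiency η = H/L × 100% = 91.58%


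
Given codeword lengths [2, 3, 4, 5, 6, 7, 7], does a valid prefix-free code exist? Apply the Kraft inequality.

Kraft inequality: Σ 2^(-l_i) ≤ 1 for prefix-free code
Calculating: 2^(-2) + 2^(-3) + 2^(-4) + 2^(-5) + 2^(-6) + 2^(-7) + 2^(-7)
= 0.25 + 0.125 + 0.0625 + 0.03125 + 0.015625 + 0.0078125 + 0.0078125
= 0.5000
Since 0.5000 ≤ 1, prefix-free code exists


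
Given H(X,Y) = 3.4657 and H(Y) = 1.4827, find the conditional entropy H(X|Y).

Chain rule: H(X,Y) = H(X|Y) + H(Y)
H(X|Y) = H(X,Y) - H(Y) = 3.4657 - 1.4827 = 1.983 bits


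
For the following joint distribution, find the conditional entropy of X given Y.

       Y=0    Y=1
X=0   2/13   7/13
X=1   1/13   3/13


H(X|Y) = Σ_y p(y) H(X|Y=y)
  p(Y=0) = 3/13, H(X|Y=0) = 0.9183
  p(Y=1) = 10/13, H(X|Y=1) = 0.8813
H(X|Y) = 0.2308×0.9183 + 0.7692×0.8813 = 0.8898 bits


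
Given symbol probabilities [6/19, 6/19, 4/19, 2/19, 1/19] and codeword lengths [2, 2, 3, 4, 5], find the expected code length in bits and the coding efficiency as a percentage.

Average length L = Σ p_i × l_i = 2.5789 bits
Entropy H = 2.0890 bits
Efficiency η = H/L × 100% = 81.00%


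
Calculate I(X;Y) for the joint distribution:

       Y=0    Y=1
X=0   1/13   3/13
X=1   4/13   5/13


H(X) = 0.8905, H(Y) = 0.9612, H(X,Y) = 1.8262
I(X;Y) = H(X) + H(Y) - H(X,Y) = 0.0255 bits


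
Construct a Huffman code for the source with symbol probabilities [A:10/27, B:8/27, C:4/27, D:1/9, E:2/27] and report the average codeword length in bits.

Huffman tree construction:
Combine smallest probabilities repeatedly
Resulting codes:
  A: 0 (length 1)
  B: 10 (length 2)
  C: 110 (length 3)
  D: 1111 (length 4)
  E: 1110 (length 4)
Average length = Σ p(s) × length(s) = 2.1481 bits


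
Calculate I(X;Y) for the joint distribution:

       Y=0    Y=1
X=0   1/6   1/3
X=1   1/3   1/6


H(X) = 1.0000, H(Y) = 1.0000, H(X,Y) = 1.9183
I(X;Y) = H(X) + H(Y) - H(X,Y) = 0.0817 bits


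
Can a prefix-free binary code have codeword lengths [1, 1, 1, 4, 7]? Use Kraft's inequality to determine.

Kraft inequality: Σ 2^(-l_i) ≤ 1 for prefix-free code
Calculating: 2^(-1) + 2^(-1) + 2^(-1) + 2^(-4) + 2^(-7)
= 0.5 + 0.5 + 0.5 + 0.0625 + 0.0078125
= 1.5703
Since 1.5703 > 1, prefix-free code does not exist


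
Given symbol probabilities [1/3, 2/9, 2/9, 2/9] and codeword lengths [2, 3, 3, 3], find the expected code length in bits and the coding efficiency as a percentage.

Average length L = Σ p_i × l_i = 2.6667 bits
Entropy H = 1.9749 bits
Efficiency η = H/L × 100% = 74.06%


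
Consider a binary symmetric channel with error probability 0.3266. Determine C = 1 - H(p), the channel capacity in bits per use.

For BSC with error probability p:
C = 1 - H(p) where H(p) is binary entropy
H(0.3266) = -0.3266 × log₂(0.3266) - 0.6734 × log₂(0.6734)
H(p) = 0.9114
C = 1 - 0.9114 = 0.0886 bits/use


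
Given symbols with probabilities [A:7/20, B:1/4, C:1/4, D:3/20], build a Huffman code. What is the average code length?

Huffman tree construction:
Combine smallest probabilities repeatedly
Resulting codes:
  A: 11 (length 2)
  B: 01 (length 2)
  C: 10 (length 2)
  D: 00 (length 2)
Average length = Σ p(s) × length(s) = 2.0000 bits


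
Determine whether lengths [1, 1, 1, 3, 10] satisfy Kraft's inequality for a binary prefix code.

Kraft inequality: Σ 2^(-l_i) ≤ 1 for prefix-free code
Calculating: 2^(-1) + 2^(-1) + 2^(-1) + 2^(-3) + 2^(-10)
= 0.5 + 0.5 + 0.5 + 0.125 + 0.0009765625
= 1.6260
Since 1.6260 > 1, prefix-free code does not exist


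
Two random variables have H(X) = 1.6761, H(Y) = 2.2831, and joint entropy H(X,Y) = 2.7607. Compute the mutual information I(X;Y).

I(X;Y) = H(X) + H(Y) - H(X,Y)
I(X;Y) = 1.6761 + 2.2831 - 2.7607 = 1.1985 bits


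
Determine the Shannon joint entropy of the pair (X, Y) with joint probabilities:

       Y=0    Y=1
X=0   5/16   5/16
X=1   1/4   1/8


H(X,Y) = -Σ p(x,y) log₂ p(x,y)
  p(0,0)=5/16: -0.3125 × log₂(0.3125) = 0.5244
  p(0,1)=5/16: -0.3125 × log₂(0.3125) = 0.5244
  p(1,0)=1/4: -0.2500 × log₂(0.2500) = 0.5000
  p(1,1)=1/8: -0.1250 × log₂(0.1250) = 0.3750
H(X,Y) = 1.9238 bits


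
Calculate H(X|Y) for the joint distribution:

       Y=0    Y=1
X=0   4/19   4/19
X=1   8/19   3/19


H(X|Y) = Σ_y p(y) H(X|Y=y)
  p(Y=0) = 12/19, H(X|Y=0) = 0.9183
  p(Y=1) = 7/19, H(X|Y=1) = 0.9852
H(X|Y) = 0.6316×0.9183 + 0.3684×0.9852 = 0.9430 bits


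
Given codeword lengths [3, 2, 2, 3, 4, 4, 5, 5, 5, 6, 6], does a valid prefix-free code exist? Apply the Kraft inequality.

Kraft inequality: Σ 2^(-l_i) ≤ 1 for prefix-free code
Calculating: 2^(-3) + 2^(-2) + 2^(-2) + 2^(-3) + 2^(-4) + 2^(-4) + 2^(-5) + 2^(-5) + 2^(-5) + 2^(-6) + 2^(-6)
= 0.125 + 0.25 + 0.25 + 0.125 + 0.0625 + 0.0625 + 0.03125 + 0.03125 + 0.03125 + 0.015625 + 0.015625
= 1.0000
Since 1.0000 ≤ 1, prefix-free code exists


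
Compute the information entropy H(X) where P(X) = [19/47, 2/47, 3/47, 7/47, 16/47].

H(X) = -Σ p(x) log₂ p(x)
  -19/47 × log₂(19/47) = 0.5282
  -2/47 × log₂(2/47) = 0.1938
  -3/47 × log₂(3/47) = 0.2534
  -7/47 × log₂(7/47) = 0.4092
  -16/47 × log₂(16/47) = 0.5292
H(X) = 1.9138 bits


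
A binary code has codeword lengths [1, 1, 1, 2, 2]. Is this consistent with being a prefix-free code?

Kraft inequality: Σ 2^(-l_i) ≤ 1 for prefix-free code
Calculating: 2^(-1) + 2^(-1) + 2^(-1) + 2^(-2) + 2^(-2)
= 0.5 + 0.5 + 0.5 + 0.25 + 0.25
= 2.0000
Since 2.0000 > 1, prefix-free code does not exist


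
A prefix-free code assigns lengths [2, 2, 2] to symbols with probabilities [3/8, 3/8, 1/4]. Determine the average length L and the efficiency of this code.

Average length L = Σ p_i × l_i = 2.0000 bits
Entropy H = 1.5613 bits
Efficiency η = H/L × 100% = 78.06%


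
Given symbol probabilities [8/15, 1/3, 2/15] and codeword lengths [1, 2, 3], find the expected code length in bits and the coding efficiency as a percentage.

Average length L = Σ p_i × l_i = 1.6000 bits
Entropy H = 1.3996 bits
Efficiency η = H/L × 100% = 87.47%


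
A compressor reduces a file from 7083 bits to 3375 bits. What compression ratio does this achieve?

Compression ratio = Original / Compressed
= 7083 / 3375 = 2.10:1


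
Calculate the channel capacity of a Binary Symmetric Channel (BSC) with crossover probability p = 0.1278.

For BSC with error probability p:
C = 1 - H(p) where H(p) is binary entropy
H(0.1278) = -0.1278 × log₂(0.1278) - 0.8722 × log₂(0.8722)
H(p) = 0.5514
C = 1 - 0.5514 = 0.4486 bits/use


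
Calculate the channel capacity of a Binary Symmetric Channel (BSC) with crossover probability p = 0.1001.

For BSC with error probability p:
C = 1 - H(p) where H(p) is binary entropy
H(0.1001) = -0.1001 × log₂(0.1001) - 0.8999 × log₂(0.8999)
H(p) = 0.4693
C = 1 - 0.4693 = 0.5307 bits/use


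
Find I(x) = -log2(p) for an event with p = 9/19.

Information content I(x) = -log₂(p(x))
I = -log₂(9/19) = -log₂(0.4737)
I = 1.0780 bits


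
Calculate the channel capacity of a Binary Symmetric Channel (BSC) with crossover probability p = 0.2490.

For BSC with error probability p:
C = 1 - H(p) where H(p) is binary entropy
H(0.2490) = -0.2490 × log₂(0.2490) - 0.7510 × log₂(0.7510)
H(p) = 0.8097
C = 1 - 0.8097 = 0.1903 bits/use


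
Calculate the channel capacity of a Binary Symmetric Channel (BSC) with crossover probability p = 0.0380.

For BSC with error probability p:
C = 1 - H(p) where H(p) is binary entropy
H(0.0380) = -0.0380 × log₂(0.0380) - 0.9620 × log₂(0.9620)
H(p) = 0.2330
C = 1 - 0.2330 = 0.7670 bits/use


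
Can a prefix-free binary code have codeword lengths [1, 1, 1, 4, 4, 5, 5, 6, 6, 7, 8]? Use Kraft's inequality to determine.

Kraft inequality: Σ 2^(-l_i) ≤ 1 for prefix-free code
Calculating: 2^(-1) + 2^(-1) + 2^(-1) + 2^(-4) + 2^(-4) + 2^(-5) + 2^(-5) + 2^(-6) + 2^(-6) + 2^(-7) + 2^(-8)
= 0.5 + 0.5 + 0.5 + 0.0625 + 0.0625 + 0.03125 + 0.03125 + 0.015625 + 0.015625 + 0.0078125 + 0.00390625
= 1.7305
Since 1.7305 > 1, prefix-free code does not exist


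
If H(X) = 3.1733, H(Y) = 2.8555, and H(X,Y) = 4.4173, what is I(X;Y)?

I(X;Y) = H(X) + H(Y) - H(X,Y)
I(X;Y) = 3.1733 + 2.8555 - 4.4173 = 1.6115 bits


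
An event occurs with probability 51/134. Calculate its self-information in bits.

Information content I(x) = -log₂(p(x))
I = -log₂(51/134) = -log₂(0.3806)
I = 1.3937 bits


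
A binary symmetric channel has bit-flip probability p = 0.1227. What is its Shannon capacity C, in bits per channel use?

For BSC with error probability p:
C = 1 - H(p) where H(p) is binary entropy
H(0.1227) = -0.1227 × log₂(0.1227) - 0.8773 × log₂(0.8773)
H(p) = 0.5371
C = 1 - 0.5371 = 0.4629 bits/use


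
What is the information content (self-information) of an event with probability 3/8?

Information content I(x) = -log₂(p(x))
I = -log₂(3/8) = -log₂(0.3750)
I = 1.4150 bits


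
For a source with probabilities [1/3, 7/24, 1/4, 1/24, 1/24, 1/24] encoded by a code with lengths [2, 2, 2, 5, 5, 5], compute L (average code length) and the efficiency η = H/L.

Average length L = Σ p_i × l_i = 2.3750 bits
Entropy H = 2.1199 bits
Efficiency η = H/L × 100% = 89.26%


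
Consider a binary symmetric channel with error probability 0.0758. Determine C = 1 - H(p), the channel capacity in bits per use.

For BSC with error probability p:
C = 1 - H(p) where H(p) is binary entropy
H(0.0758) = -0.0758 × log₂(0.0758) - 0.9242 × log₂(0.9242)
H(p) = 0.3872
C = 1 - 0.3872 = 0.6128 bits/use


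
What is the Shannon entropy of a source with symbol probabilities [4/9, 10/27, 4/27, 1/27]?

H(X) = -Σ p(x) log₂ p(x)
  -4/9 × log₂(4/9) = 0.5200
  -10/27 × log₂(10/27) = 0.5307
  -4/27 × log₂(4/27) = 0.4081
  -1/27 × log₂(1/27) = 0.1761
H(X) = 1.6349 bits


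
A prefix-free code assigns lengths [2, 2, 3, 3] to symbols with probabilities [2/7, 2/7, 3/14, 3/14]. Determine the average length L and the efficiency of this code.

Average length L = Σ p_i × l_i = 2.4286 bits
Entropy H = 1.9852 bits
Efficiency η = H/L × 100% = 81.74%


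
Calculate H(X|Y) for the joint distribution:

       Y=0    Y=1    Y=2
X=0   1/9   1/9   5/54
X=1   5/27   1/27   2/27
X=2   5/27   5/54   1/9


H(X|Y) = Σ_y p(y) H(X|Y=y)
  p(Y=0) = 13/27, H(X|Y=0) = 1.5486
  p(Y=1) = 13/54, H(X|Y=1) = 1.4605
  p(Y=2) = 5/18, H(X|Y=2) = 1.5656
H(X|Y) = 0.4815×1.5486 + 0.2407×1.4605 + 0.2778×1.5656 = 1.5321 bits


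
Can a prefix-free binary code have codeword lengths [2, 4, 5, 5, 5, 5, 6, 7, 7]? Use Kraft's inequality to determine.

Kraft inequality: Σ 2^(-l_i) ≤ 1 for prefix-free code
Calculating: 2^(-2) + 2^(-4) + 2^(-5) + 2^(-5) + 2^(-5) + 2^(-5) + 2^(-6) + 2^(-7) + 2^(-7)
= 0.25 + 0.0625 + 0.03125 + 0.03125 + 0.03125 + 0.03125 + 0.015625 + 0.0078125 + 0.0078125
= 0.4688
Since 0.4688 ≤ 1, prefix-free code exists


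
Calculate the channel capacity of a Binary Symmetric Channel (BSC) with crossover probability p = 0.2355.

For BSC with error probability p:
C = 1 - H(p) where H(p) is binary entropy
H(0.2355) = -0.2355 × log₂(0.2355) - 0.7645 × log₂(0.7645)
H(p) = 0.7875
C = 1 - 0.7875 = 0.2125 bits/use


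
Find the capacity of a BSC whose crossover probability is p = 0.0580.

For BSC with error probability p:
C = 1 - H(p) where H(p) is binary entropy
H(0.0580) = -0.0580 × log₂(0.0580) - 0.9420 × log₂(0.9420)
H(p) = 0.3195
C = 1 - 0.3195 = 0.6805 bits/use


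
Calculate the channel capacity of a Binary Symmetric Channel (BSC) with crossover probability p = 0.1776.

For BSC with error probability p:
C = 1 - H(p) where H(p) is binary entropy
H(0.1776) = -0.1776 × log₂(0.1776) - 0.8224 × log₂(0.8224)
H(p) = 0.6748
C = 1 - 0.6748 = 0.3252 bits/use


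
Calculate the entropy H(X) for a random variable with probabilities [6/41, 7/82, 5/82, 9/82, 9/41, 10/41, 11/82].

H(X) = -Σ p(x) log₂ p(x)
  -6/41 × log₂(6/41) = 0.4057
  -7/82 × log₂(7/82) = 0.3031
  -5/82 × log₂(5/82) = 0.2461
  -9/82 × log₂(9/82) = 0.3499
  -9/41 × log₂(9/41) = 0.4802
  -10/41 × log₂(10/41) = 0.4965
  -11/82 × log₂(11/82) = 0.3888
H(X) = 2.6702 bits


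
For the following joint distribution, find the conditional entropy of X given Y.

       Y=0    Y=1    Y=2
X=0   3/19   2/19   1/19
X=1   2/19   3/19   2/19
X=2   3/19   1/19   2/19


H(X|Y) = Σ_y p(y) H(X|Y=y)
  p(Y=0) = 8/19, H(X|Y=0) = 1.5613
  p(Y=1) = 6/19, H(X|Y=1) = 1.4591
  p(Y=2) = 5/19, H(X|Y=2) = 1.5219
H(X|Y) = 0.4211×1.5613 + 0.3158×1.4591 + 0.2632×1.5219 = 1.5187 bits


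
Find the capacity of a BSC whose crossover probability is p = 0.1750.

For BSC with error probability p:
C = 1 - H(p) where H(p) is binary entropy
H(0.1750) = -0.1750 × log₂(0.1750) - 0.8250 × log₂(0.8250)
H(p) = 0.6690
C = 1 - 0.6690 = 0.3310 bits/use


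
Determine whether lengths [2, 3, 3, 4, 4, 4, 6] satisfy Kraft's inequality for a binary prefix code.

Kraft inequality: Σ 2^(-l_i) ≤ 1 for prefix-free code
Calculating: 2^(-2) + 2^(-3) + 2^(-3) + 2^(-4) + 2^(-4) + 2^(-4) + 2^(-6)
= 0.25 + 0.125 + 0.125 + 0.0625 + 0.0625 + 0.0625 + 0.015625
= 0.7031
Since 0.7031 ≤ 1, prefix-free code exists


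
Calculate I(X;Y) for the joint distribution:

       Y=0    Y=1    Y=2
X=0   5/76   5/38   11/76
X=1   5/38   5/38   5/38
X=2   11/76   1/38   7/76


H(X) = 1.5656, H(Y) = 1.5779, H(X,Y) = 3.0605
I(X;Y) = H(X) + H(Y) - H(X,Y) = 0.0830 bits


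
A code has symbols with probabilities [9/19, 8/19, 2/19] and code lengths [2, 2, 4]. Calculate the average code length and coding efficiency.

Average length L = Σ p_i × l_i = 2.2105 bits
Entropy H = 1.3780 bits
Efficiency η = H/L × 100% = 62.34%


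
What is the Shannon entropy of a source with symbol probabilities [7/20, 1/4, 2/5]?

H(X) = -Σ p(x) log₂ p(x)
  -7/20 × log₂(7/20) = 0.5301
  -1/4 × log₂(1/4) = 0.5000
  -2/5 × log₂(2/5) = 0.5288
H(X) = 1.5589 bits


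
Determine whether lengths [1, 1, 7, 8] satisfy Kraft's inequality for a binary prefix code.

Kraft inequality: Σ 2^(-l_i) ≤ 1 for prefix-free code
Calculating: 2^(-1) + 2^(-1) + 2^(-7) + 2^(-8)
= 0.5 + 0.5 + 0.0078125 + 0.00390625
= 1.0117
Since 1.0117 > 1, prefix-free code does not exist


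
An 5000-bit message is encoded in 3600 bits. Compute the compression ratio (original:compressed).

Compression ratio = Original / Compressed
= 5000 / 3600 = 1.39:1


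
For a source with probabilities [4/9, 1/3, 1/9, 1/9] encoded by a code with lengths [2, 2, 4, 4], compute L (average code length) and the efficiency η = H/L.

Average length L = Σ p_i × l_i = 2.4444 bits
Entropy H = 1.7527 bits
Efficiency η = H/L × 100% = 71.70%


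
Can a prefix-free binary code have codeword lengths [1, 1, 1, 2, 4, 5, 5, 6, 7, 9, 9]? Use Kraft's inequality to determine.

Kraft inequality: Σ 2^(-l_i) ≤ 1 for prefix-free code
Calculating: 2^(-1) + 2^(-1) + 2^(-1) + 2^(-2) + 2^(-4) + 2^(-5) + 2^(-5) + 2^(-6) + 2^(-7) + 2^(-9) + 2^(-9)
= 0.5 + 0.5 + 0.5 + 0.25 + 0.0625 + 0.03125 + 0.03125 + 0.015625 + 0.0078125 + 0.001953125 + 0.001953125
= 1.9023
Since 1.9023 > 1, prefix-free code does not exist


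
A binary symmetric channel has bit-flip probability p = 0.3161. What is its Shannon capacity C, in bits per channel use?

For BSC with error probability p:
C = 1 - H(p) where H(p) is binary entropy
H(0.3161) = -0.3161 × log₂(0.3161) - 0.6839 × log₂(0.6839)
H(p) = 0.9001
C = 1 - 0.9001 = 0.0999 bits/use


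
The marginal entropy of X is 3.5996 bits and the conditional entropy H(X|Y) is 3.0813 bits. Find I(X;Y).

I(X;Y) = H(X) - H(X|Y)
I(X;Y) = 3.5996 - 3.0813 = 0.5183 bits


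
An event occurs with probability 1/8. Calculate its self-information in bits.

Information content I(x) = -log₂(p(x))
I = -log₂(1/8) = -log₂(0.1250)
I = 3.0000 bits


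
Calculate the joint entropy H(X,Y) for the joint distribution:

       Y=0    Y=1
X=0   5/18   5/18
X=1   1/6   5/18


H(X,Y) = -Σ p(x,y) log₂ p(x,y)
  p(0,0)=5/18: -0.2778 × log₂(0.2778) = 0.5133
  p(0,1)=5/18: -0.2778 × log₂(0.2778) = 0.5133
  p(1,0)=1/6: -0.1667 × log₂(0.1667) = 0.4308
  p(1,1)=5/18: -0.2778 × log₂(0.2778) = 0.5133
H(X,Y) = 1.9708 bits


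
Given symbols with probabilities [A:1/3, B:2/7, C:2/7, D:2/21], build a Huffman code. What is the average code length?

Huffman tree construction:
Combine smallest probabilities repeatedly
Resulting codes:
  A: 11 (length 2)
  B: 01 (length 2)
  C: 10 (length 2)
  D: 00 (length 2)
Average length = Σ p(s) × length(s) = 2.0000 bits


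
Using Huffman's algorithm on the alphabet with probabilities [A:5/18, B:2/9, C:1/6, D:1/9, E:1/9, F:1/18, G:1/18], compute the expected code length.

Huffman tree construction:
Combine smallest probabilities repeatedly
Resulting codes:
  A: 10 (length 2)
  B: 00 (length 2)
  C: 111 (length 3)
  D: 010 (length 3)
  E: 011 (length 3)
  F: 1100 (length 4)
  G: 1101 (length 4)
Average length = Σ p(s) × length(s) = 2.6111 bits


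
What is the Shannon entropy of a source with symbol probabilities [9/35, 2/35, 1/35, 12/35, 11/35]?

H(X) = -Σ p(x) log₂ p(x)
  -9/35 × log₂(9/35) = 0.5038
  -2/35 × log₂(2/35) = 0.2360
  -1/35 × log₂(1/35) = 0.1466
  -12/35 × log₂(12/35) = 0.5295
  -11/35 × log₂(11/35) = 0.5248
H(X) = 1.9406 bits


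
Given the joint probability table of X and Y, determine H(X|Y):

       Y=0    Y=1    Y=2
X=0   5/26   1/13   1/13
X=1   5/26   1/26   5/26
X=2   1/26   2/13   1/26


H(X|Y) = Σ_y p(y) H(X|Y=y)
  p(Y=0) = 11/26, H(X|Y=0) = 1.3486
  p(Y=1) = 7/26, H(X|Y=1) = 1.3788
  p(Y=2) = 4/13, H(X|Y=2) = 1.2988
H(X|Y) = 0.4231×1.3486 + 0.2692×1.3788 + 0.3077×1.2988 = 1.3414 bits


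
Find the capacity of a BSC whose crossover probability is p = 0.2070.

For BSC with error probability p:
C = 1 - H(p) where H(p) is binary entropy
H(0.2070) = -0.2070 × log₂(0.2070) - 0.7930 × log₂(0.7930)
H(p) = 0.7357
C = 1 - 0.7357 = 0.2643 bits/use


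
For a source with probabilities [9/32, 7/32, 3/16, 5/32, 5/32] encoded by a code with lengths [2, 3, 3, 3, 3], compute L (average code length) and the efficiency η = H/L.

Average length L = Σ p_i × l_i = 2.7188 bits
Entropy H = 2.2841 bits
Efficiency η = H/L × 100% = 84.01%


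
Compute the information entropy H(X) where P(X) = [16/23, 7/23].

H(X) = -Σ p(x) log₂ p(x)
  -16/23 × log₂(16/23) = 0.3642
  -7/23 × log₂(7/23) = 0.5223
H(X) = 0.8865 bits


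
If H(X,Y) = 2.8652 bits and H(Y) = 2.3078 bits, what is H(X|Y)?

Chain rule: H(X,Y) = H(X|Y) + H(Y)
H(X|Y) = H(X,Y) - H(Y) = 2.8652 - 2.3078 = 0.5574 bits


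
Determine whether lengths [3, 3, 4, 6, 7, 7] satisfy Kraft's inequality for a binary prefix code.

Kraft inequality: Σ 2^(-l_i) ≤ 1 for prefix-free code
Calculating: 2^(-3) + 2^(-3) + 2^(-4) + 2^(-6) + 2^(-7) + 2^(-7)
= 0.125 + 0.125 + 0.0625 + 0.015625 + 0.0078125 + 0.0078125
= 0.3438
Since 0.3438 ≤ 1, prefix-free code exists


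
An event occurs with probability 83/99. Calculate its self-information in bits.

Information content I(x) = -log₂(p(x))
I = -log₂(83/99) = -log₂(0.8384)
I = 0.2543 bits


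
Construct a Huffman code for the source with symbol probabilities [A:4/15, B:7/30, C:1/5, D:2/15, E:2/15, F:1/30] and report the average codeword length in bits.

Huffman tree construction:
Combine smallest probabilities repeatedly
Resulting codes:
  A: 10 (length 2)
  B: 01 (length 2)
  C: 00 (length 2)
  D: 1111 (length 4)
  E: 110 (length 3)
  F: 1110 (length 4)
Average length = Σ p(s) × length(s) = 2.4667 bits


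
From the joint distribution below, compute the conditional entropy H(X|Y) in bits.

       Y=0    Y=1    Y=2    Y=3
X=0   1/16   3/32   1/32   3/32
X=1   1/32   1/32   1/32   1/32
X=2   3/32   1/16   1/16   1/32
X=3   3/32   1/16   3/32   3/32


H(X|Y) = Σ_y p(y) H(X|Y=y)
  p(Y=0) = 9/32, H(X|Y=0) = 1.8911
  p(Y=1) = 1/4, H(X|Y=1) = 1.9056
  p(Y=2) = 7/32, H(X|Y=2) = 1.8424
  p(Y=3) = 1/4, H(X|Y=3) = 1.8113
H(X|Y) = 0.2812×1.8911 + 0.2500×1.9056 + 0.2188×1.8424 + 0.2500×1.8113 = 1.8641 bits


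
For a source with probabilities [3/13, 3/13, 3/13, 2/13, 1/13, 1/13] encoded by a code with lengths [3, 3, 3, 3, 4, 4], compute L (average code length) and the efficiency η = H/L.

Average length L = Σ p_i × l_i = 3.1538 bits
Entropy H = 2.4493 bits
Efficiency η = H/L × 100% = 77.66%


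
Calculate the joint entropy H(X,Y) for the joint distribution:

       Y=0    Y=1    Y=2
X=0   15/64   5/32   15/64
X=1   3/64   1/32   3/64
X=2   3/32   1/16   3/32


H(X,Y) = -Σ p(x,y) log₂ p(x,y)
  p(0,0)=15/64: -0.2344 × log₂(0.2344) = 0.4906
  p(0,1)=5/32: -0.1562 × log₂(0.1562) = 0.4184
  p(0,2)=15/64: -0.2344 × log₂(0.2344) = 0.4906
  p(1,0)=3/64: -0.0469 × log₂(0.0469) = 0.2070
  p(1,1)=1/32: -0.0312 × log₂(0.0312) = 0.1562
  p(1,2)=3/64: -0.0469 × log₂(0.0469) = 0.2070
  p(2,0)=3/32: -0.0938 × log₂(0.0938) = 0.3202
  p(2,1)=1/16: -0.0625 × log₂(0.0625) = 0.2500
  p(2,2)=3/32: -0.0938 × log₂(0.0938) = 0.3202
H(X,Y) = 2.8601 bits


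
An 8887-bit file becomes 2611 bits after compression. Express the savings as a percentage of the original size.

Space savings = (1 - Compressed/Original) × 100%
= (1 - 2611/8887) × 100%
= 70.62%


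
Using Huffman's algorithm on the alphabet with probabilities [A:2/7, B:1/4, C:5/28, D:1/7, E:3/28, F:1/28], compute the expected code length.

Huffman tree construction:
Combine smallest probabilities repeatedly
Resulting codes:
  A: 10 (length 2)
  B: 01 (length 2)
  C: 00 (length 2)
  D: 110 (length 3)
  E: 1111 (length 4)
  F: 1110 (length 4)
Average length = Σ p(s) × length(s) = 2.4286 bits


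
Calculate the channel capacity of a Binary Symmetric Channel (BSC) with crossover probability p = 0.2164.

For BSC with error probability p:
C = 1 - H(p) where H(p) is binary entropy
H(0.2164) = -0.2164 × log₂(0.2164) - 0.7836 × log₂(0.7836)
H(p) = 0.7535
C = 1 - 0.7535 = 0.2465 bits/use


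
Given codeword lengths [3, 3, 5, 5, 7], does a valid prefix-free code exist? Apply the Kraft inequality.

Kraft inequality: Σ 2^(-l_i) ≤ 1 for prefix-free code
Calculating: 2^(-3) + 2^(-3) + 2^(-5) + 2^(-5) + 2^(-7)
= 0.125 + 0.125 + 0.03125 + 0.03125 + 0.0078125
= 0.3203
Since 0.3203 ≤ 1, prefix-free code exists


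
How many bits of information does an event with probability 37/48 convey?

Information content I(x) = -log₂(p(x))
I = -log₂(37/48) = -log₂(0.7708)
I = 0.3755 bits


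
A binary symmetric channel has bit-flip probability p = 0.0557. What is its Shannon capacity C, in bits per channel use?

For BSC with error probability p:
C = 1 - H(p) where H(p) is binary entropy
H(0.0557) = -0.0557 × log₂(0.0557) - 0.9443 × log₂(0.9443)
H(p) = 0.3101
C = 1 - 0.3101 = 0.6899 bits/use


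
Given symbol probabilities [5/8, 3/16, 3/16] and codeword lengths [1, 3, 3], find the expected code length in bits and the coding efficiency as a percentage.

Average length L = Σ p_i × l_i = 1.7500 bits
Entropy H = 1.3294 bits
Efficiency η = H/L × 100% = 75.97%
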